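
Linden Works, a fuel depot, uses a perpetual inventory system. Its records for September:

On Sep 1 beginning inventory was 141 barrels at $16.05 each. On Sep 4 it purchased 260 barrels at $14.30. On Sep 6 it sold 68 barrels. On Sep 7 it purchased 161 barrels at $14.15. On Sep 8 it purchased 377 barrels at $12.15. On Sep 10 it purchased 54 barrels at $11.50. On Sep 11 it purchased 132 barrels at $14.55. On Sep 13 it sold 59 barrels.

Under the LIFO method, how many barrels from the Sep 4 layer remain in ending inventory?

Sep 6, 68 sold [LIFO — newest first]: 68 @ $14.30 = $972.40
Sep 13, 59 sold [LIFO — newest first]: 59 @ $14.55 = $858.45
Total COGS = $972.40 + $858.45 = $1,830.85
Ending inventory: 141 @ $16.05 + 192 @ $14.30 + 161 @ $14.15 + 377 @ $12.15 + 54 @ $11.50 + 73 @ $14.55 = $13,550.50
Check: goods available $15,381.35 = COGS $1,830.85 + ending $13,550.50

192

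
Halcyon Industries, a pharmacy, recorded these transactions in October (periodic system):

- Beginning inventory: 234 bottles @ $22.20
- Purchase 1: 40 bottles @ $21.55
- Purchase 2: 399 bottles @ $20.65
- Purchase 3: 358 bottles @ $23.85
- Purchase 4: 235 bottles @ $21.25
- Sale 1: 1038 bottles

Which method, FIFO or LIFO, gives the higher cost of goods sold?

FIFO COGS: 234 @ $22.20 + 40 @ $21.55 + 399 @ $20.65 + 358 @ $23.85 + 7 @ $21.25 = $22,983.20
LIFO COGS: 235 @ $21.25 + 358 @ $23.85 + 399 @ $20.65 + 40 @ $21.55 + 6 @ $22.20 = $22,766.60

FIFO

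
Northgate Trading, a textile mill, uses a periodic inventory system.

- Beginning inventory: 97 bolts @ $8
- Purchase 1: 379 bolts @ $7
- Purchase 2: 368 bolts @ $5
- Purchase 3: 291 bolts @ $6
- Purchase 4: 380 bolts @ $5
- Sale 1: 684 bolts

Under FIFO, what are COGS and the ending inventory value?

Sale 1 (684) [FIFO — oldest first]: 97 @ $8 + 379 @ $7 + 208 @ $5 = $4,469
Ending inventory: 160 @ $5 + 291 @ $6 + 380 @ $5 = $4,446

COGS = $4,469; ending inventory = $4,446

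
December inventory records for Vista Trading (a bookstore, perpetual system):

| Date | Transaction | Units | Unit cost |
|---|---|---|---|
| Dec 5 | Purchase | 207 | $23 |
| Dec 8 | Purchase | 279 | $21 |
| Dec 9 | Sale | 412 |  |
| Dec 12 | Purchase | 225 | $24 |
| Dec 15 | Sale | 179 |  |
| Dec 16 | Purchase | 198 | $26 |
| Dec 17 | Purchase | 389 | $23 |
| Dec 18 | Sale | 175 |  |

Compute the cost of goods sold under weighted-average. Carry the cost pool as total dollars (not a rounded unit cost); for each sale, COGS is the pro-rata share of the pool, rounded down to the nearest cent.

After Dec 5: 207 on hand, pool $4,761.00 (≈ $23.0000 each)
After Dec 8: 486 on hand, pool $10,620.00 (≈ $21.8519 each)
Dec 9, sell 412: 412/486 × $10,620.00 → $9,002.96
After Dec 12: 299 on hand, pool $7,017.04 (≈ $23.4684 each)
Dec 15, sell 179: 179/299 × $7,017.04 → $4,200.83
After Dec 16: 318 on hand, pool $7,964.21 (≈ $25.0447 each)
After Dec 17: 707 on hand, pool $16,911.21 (≈ $23.9197 each)
Dec 18, sell 175: 175/707 × $16,911.21 → $4,185.94
Total COGS = $9,002.96 + $4,200.83 + $4,185.94 = $17,389.73
Ending inventory (cost pool remaining) = $12,725.27
Check: goods available $30,115.00 = COGS $17,389.73 + ending $12,725.27

COGS = $17,389.73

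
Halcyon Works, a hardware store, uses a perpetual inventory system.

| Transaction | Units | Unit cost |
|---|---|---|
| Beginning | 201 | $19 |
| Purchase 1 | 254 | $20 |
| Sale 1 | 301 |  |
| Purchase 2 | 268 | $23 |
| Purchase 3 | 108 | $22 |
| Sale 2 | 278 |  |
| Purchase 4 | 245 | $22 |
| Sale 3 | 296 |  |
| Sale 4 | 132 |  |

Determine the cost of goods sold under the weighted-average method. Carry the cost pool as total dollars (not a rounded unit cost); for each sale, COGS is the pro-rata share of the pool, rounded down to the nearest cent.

COGS = $21,318.13

After Beginning: 201 on hand, pool $3,819.00 (≈ $19.0000 each)
After Purchase 1: 455 on hand, pool $8,899.00 (≈ $19.5582 each)
Sale 1, sell 301: 301/455 × $8,899.00 → $5,887.03
After Purchase 2: 422 on hand, pool $9,175.97 (≈ $21.7440 each)
After Purchase 3: 530 on hand, pool $11,551.97 (≈ $21.7962 each)
Sale 2, sell 278: 278/530 × $11,551.97 → $6,059.33
After Purchase 4: 497 on hand, pool $10,882.64 (≈ $21.8967 each)
Sale 3, sell 296: 296/497 × $10,882.64 → $6,481.41
Sale 4, sell 132: 132/201 × $4,401.23 → $2,890.36
Total COGS = $5,887.03 + $6,059.33 + $6,481.41 + $2,890.36 = $21,318.13
Ending inventory (cost pool remaining) = $1,510.87
Check: goods available $22,829.00 = COGS $21,318.13 + ending $1,510.87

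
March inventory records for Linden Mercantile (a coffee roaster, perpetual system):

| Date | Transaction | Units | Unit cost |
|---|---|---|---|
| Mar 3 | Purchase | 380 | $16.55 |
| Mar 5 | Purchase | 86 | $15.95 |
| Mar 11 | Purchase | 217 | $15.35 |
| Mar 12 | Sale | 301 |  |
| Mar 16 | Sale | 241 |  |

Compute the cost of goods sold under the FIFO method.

COGS = $8,827.30

Mar 12, 301 sold [FIFO — oldest first]: 301 @ $16.55 = $4,981.55
Mar 16, 241 sold [FIFO — oldest first]: 79 @ $16.55 + 86 @ $15.95 + 76 @ $15.35 = $3,845.75
Total COGS = $4,981.55 + $3,845.75 = $8,827.30
Ending inventory: 141 @ $15.35 = $2,164.35
Check: goods available $10,991.65 = COGS $8,827.30 + ending $2,164.35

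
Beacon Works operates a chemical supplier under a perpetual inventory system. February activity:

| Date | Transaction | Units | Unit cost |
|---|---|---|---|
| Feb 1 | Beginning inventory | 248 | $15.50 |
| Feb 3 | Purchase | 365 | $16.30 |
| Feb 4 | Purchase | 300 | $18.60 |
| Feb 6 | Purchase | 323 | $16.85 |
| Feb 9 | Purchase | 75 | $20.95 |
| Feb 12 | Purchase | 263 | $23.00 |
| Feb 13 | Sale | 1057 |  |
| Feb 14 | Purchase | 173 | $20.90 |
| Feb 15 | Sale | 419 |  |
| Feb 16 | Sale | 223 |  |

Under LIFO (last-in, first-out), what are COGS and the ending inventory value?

Feb 13, 1057 sold [LIFO — newest first]: 263 @ $23.00 + 75 @ $20.95 + 323 @ $16.85 + 300 @ $18.60 + 96 @ $16.30 = $20,207.60
Feb 15, 419 sold [LIFO — newest first]: 173 @ $20.90 + 246 @ $16.30 = $7,625.50
Feb 16, 223 sold [LIFO — newest first]: 23 @ $16.30 + 200 @ $15.50 = $3,474.90
Total COGS = $20,207.60 + $7,625.50 + $3,474.90 = $31,308.00
Ending inventory: 48 @ $15.50 = $744.00

COGS = $31,308.00; ending inventory = $744.00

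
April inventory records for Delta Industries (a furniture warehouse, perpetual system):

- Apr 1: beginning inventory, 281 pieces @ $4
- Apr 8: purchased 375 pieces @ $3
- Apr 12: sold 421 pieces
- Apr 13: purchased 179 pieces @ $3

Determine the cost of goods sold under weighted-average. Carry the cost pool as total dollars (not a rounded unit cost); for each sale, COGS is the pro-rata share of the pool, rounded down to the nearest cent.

After Apr 1: 281 on hand, pool $1,124.00 (≈ $4.0000 each)
After Apr 8: 656 on hand, pool $2,249.00 (≈ $3.4284 each)
Apr 12, sell 421: 421/656 × $2,249.00 → $1,443.33
After Apr 13: 414 on hand, pool $1,342.67 (≈ $3.2432 each)
Ending inventory (cost pool remaining) = $1,342.67

COGS = $1,443.33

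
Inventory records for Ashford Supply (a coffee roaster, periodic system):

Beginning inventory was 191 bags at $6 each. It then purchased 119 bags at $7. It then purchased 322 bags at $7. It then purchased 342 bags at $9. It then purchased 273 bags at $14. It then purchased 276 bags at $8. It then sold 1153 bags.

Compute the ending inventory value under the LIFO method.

Ending inventory = $2,399

Sale 1 (1153) [LIFO — newest first]: 276 @ $8 + 273 @ $14 + 342 @ $9 + 262 @ $7 = $10,942
Ending inventory: 191 @ $6 + 119 @ $7 + 60 @ $7 = $2,399
Check: goods available $13,341 = COGS $10,942 + ending $2,399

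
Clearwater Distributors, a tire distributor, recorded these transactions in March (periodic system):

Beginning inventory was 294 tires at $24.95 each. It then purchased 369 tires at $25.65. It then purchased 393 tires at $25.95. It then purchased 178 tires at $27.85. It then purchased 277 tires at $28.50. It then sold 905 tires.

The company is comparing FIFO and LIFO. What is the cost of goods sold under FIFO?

COGS = $23,080.05

FIFO COGS: 294 @ $24.95 + 369 @ $25.65 + 242 @ $25.95 = $23,080.05
LIFO COGS: 277 @ $28.50 + 178 @ $27.85 + 393 @ $25.95 + 57 @ $25.65 = $24,512.20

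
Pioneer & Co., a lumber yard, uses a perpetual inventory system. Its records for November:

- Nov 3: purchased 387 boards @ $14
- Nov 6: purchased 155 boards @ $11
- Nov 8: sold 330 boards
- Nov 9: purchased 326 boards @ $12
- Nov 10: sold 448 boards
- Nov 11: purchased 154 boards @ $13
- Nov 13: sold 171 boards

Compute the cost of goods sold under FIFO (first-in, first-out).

Nov 8, 330 sold [FIFO — oldest first]: 330 @ $14 = $4,620
Nov 10, 448 sold [FIFO — oldest first]: 57 @ $14 + 155 @ $11 + 236 @ $12 = $5,335
Nov 13, 171 sold [FIFO — oldest first]: 90 @ $12 + 81 @ $13 = $2,133
Total COGS = $4,620 + $5,335 + $2,133 = $12,088
Ending inventory: 73 @ $13 = $949

COGS = $12,088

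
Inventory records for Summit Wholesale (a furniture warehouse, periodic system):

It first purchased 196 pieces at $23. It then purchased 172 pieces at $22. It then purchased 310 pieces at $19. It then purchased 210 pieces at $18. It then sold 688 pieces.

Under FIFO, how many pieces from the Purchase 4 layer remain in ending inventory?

200

Sale 1 (688) [FIFO — oldest first]: 196 @ $23 + 172 @ $22 + 310 @ $19 + 10 @ $18 = $14,362
Ending inventory: 200 @ $18 = $3,600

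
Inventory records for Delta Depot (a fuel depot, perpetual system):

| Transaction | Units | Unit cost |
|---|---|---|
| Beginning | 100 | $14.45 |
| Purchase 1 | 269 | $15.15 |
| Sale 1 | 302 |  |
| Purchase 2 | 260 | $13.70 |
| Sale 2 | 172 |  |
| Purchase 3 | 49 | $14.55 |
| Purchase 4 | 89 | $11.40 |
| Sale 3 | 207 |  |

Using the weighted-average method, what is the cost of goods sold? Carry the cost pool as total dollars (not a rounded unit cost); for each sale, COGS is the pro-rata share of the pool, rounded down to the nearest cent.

COGS = $9,667.80

After Beginning: 100 on hand, pool $1,445.00 (≈ $14.4500 each)
After Purchase 1: 369 on hand, pool $5,520.35 (≈ $14.9603 each)
Sale 1, sell 302: 302/369 × $5,520.35 → $4,518.01
After Purchase 2: 327 on hand, pool $4,564.34 (≈ $13.9582 each)
Sale 2, sell 172: 172/327 × $4,564.34 → $2,400.81
After Purchase 3: 204 on hand, pool $2,876.48 (≈ $14.1004 each)
After Purchase 4: 293 on hand, pool $3,891.08 (≈ $13.2801 each)
Sale 3, sell 207: 207/293 × $3,891.08 → $2,748.98
Total COGS = $4,518.01 + $2,400.81 + $2,748.98 = $9,667.80
Ending inventory (cost pool remaining) = $1,142.10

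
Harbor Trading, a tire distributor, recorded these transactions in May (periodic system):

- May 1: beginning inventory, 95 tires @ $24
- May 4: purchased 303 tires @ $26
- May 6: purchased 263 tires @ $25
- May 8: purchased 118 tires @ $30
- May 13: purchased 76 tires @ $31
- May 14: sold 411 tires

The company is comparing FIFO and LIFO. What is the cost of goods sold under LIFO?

FIFO COGS: 95 @ $24 + 303 @ $26 + 13 @ $25 = $10,483
LIFO COGS: 76 @ $31 + 118 @ $30 + 217 @ $25 = $11,321

COGS = $11,321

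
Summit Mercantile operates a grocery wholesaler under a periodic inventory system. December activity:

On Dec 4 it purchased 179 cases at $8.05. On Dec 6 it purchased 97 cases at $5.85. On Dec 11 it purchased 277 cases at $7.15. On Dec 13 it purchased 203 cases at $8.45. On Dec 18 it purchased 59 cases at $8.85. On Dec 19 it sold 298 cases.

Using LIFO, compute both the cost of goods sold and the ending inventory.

COGS = $2,494.90; ending inventory = $3,731.55

Dec 19, 298 sold [LIFO — newest first]: 59 @ $8.85 + 203 @ $8.45 + 36 @ $7.15 = $2,494.90
Ending inventory: 179 @ $8.05 + 97 @ $5.85 + 241 @ $7.15 = $3,731.55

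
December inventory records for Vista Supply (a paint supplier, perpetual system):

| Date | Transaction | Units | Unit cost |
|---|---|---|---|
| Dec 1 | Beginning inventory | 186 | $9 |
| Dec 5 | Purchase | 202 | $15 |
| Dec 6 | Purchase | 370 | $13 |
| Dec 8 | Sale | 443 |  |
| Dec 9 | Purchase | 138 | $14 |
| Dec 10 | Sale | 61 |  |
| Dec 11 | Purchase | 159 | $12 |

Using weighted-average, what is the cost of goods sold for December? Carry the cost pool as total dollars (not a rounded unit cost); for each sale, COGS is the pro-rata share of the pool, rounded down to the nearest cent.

After Dec 1: 186 on hand, pool $1,674.00 (≈ $9.0000 each)
After Dec 5: 388 on hand, pool $4,704.00 (≈ $12.1237 each)
After Dec 6: 758 on hand, pool $9,514.00 (≈ $12.5515 each)
Dec 8, sell 443: 443/758 × $9,514.00 → $5,560.29
After Dec 9: 453 on hand, pool $5,885.71 (≈ $12.9927 each)
Dec 10, sell 61: 61/453 × $5,885.71 → $792.55
After Dec 11: 551 on hand, pool $7,001.16 (≈ $12.7063 each)
Total COGS = $5,560.29 + $792.55 = $6,352.84
Ending inventory (cost pool remaining) = $7,001.16
Check: goods available $13,354.00 = COGS $6,352.84 + ending $7,001.16

COGS = $6,352.84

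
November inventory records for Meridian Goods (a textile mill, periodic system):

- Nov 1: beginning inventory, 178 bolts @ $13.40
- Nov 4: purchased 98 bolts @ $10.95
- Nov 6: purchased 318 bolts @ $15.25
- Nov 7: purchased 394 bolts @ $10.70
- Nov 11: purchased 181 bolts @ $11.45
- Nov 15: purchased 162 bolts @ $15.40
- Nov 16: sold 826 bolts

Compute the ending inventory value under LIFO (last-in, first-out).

Ending inventory = $6,950.55

Nov 16, 826 sold [LIFO — newest first]: 162 @ $15.40 + 181 @ $11.45 + 394 @ $10.70 + 89 @ $15.25 = $10,140.30
Ending inventory: 178 @ $13.40 + 98 @ $10.95 + 229 @ $15.25 = $6,950.55
Check: goods available $17,090.85 = COGS $10,140.30 + ending $6,950.55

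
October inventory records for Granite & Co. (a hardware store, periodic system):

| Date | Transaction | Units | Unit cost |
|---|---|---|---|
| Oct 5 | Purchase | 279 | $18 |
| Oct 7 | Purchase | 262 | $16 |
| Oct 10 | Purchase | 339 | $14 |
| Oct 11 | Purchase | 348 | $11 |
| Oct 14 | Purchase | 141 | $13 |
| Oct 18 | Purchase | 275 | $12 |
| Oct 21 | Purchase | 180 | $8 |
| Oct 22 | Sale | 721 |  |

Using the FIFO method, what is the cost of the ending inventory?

Oct 22, 721 sold [FIFO — oldest first]: 279 @ $18 + 262 @ $16 + 180 @ $14 = $11,734
Ending inventory: 159 @ $14 + 348 @ $11 + 141 @ $13 + 275 @ $12 + 180 @ $8 = $12,627
Check: goods available $24,361 = COGS $11,734 + ending $12,627

Ending inventory = $12,627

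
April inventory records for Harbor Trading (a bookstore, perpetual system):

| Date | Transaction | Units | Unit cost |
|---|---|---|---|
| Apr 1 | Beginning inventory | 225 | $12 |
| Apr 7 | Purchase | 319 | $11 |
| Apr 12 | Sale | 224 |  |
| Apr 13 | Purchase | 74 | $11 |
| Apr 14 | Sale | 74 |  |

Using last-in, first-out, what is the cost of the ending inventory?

Ending inventory = $3,745

Apr 12, 224 sold [LIFO — newest first]: 224 @ $11 = $2,464
Apr 14, 74 sold [LIFO — newest first]: 74 @ $11 = $814
Total COGS = $2,464 + $814 = $3,278
Ending inventory: 225 @ $12 + 95 @ $11 = $3,745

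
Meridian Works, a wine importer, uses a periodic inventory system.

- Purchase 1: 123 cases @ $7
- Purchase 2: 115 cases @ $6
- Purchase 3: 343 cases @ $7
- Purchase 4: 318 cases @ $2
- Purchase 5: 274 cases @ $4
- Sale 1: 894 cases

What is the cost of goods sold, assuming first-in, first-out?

COGS = $4,578

Sale 1 (894) [FIFO — oldest first]: 123 @ $7 + 115 @ $6 + 343 @ $7 + 313 @ $2 = $4,578
Ending inventory: 5 @ $2 + 274 @ $4 = $1,106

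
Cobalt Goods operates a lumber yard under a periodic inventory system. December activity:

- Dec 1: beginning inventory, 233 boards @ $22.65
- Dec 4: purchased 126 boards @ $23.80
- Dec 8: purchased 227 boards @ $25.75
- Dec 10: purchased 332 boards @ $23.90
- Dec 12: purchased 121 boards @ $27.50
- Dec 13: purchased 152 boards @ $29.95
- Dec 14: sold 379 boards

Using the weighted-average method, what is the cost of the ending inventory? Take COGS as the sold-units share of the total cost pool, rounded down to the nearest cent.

Dec 14, sell 379: 379/1191 × $29,936.20 → $9,526.29
Ending inventory (cost pool remaining) = $20,409.91

Ending inventory = $20,409.91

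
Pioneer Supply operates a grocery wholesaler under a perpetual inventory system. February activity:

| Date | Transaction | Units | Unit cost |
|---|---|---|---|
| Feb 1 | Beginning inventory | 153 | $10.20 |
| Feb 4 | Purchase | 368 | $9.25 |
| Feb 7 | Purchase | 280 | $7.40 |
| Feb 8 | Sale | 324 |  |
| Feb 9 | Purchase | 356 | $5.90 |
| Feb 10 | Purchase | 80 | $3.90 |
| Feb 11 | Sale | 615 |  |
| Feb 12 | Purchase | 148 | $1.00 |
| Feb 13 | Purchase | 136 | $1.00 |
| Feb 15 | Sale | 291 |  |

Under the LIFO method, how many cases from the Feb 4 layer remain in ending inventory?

Feb 8, 324 sold [LIFO — newest first]: 280 @ $7.40 + 44 @ $9.25 = $2,479.00
Feb 11, 615 sold [LIFO — newest first]: 80 @ $3.90 + 356 @ $5.90 + 179 @ $9.25 = $4,068.15
Feb 15, 291 sold [LIFO — newest first]: 136 @ $1.00 + 148 @ $1.00 + 7 @ $9.25 = $348.75
Total COGS = $2,479.00 + $4,068.15 + $348.75 = $6,895.90
Ending inventory: 153 @ $10.20 + 138 @ $9.25 = $2,837.10
Check: goods available $9,733.00 = COGS $6,895.90 + ending $2,837.10

138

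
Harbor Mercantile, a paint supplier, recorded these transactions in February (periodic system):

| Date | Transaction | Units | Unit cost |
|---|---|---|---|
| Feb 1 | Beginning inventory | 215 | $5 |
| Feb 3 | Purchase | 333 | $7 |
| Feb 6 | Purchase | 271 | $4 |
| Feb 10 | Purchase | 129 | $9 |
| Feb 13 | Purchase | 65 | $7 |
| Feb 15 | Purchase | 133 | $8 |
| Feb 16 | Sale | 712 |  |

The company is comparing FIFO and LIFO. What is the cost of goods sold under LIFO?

FIFO COGS: 215 @ $5 + 333 @ $7 + 164 @ $4 = $4,062
LIFO COGS: 133 @ $8 + 65 @ $7 + 129 @ $9 + 271 @ $4 + 114 @ $7 = $4,562

COGS = $4,562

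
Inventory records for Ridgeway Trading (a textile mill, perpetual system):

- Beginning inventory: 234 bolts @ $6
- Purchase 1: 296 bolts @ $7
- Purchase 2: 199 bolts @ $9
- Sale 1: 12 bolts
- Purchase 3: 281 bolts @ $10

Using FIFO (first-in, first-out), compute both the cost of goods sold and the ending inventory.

COGS = $72; ending inventory = $8,005

Sale 1 (12) [FIFO — oldest first]: 12 @ $6 = $72
Ending inventory: 222 @ $6 + 296 @ $7 + 199 @ $9 + 281 @ $10 = $8,005
Check: goods available $8,077 = COGS $72 + ending $8,005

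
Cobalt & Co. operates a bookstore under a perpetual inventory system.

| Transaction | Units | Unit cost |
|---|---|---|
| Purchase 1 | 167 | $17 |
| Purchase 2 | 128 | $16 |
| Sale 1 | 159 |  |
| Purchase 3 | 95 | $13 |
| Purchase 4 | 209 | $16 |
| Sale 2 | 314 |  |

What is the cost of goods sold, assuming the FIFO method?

COGS = $7,450

Sale 1 (159) [FIFO — oldest first]: 159 @ $17 = $2,703
Sale 2 (314) [FIFO — oldest first]: 8 @ $17 + 128 @ $16 + 95 @ $13 + 83 @ $16 = $4,747
Total COGS = $2,703 + $4,747 = $7,450
Ending inventory: 126 @ $16 = $2,016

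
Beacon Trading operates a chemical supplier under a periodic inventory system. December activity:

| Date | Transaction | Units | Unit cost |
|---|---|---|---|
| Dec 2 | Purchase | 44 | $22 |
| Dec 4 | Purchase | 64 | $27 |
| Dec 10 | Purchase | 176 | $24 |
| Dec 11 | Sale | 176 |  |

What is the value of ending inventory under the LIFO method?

Ending inventory = $2,696

Dec 11, 176 sold [LIFO — newest first]: 176 @ $24 = $4,224
Ending inventory: 44 @ $22 + 64 @ $27 = $2,696
Check: goods available $6,920 = COGS $4,224 + ending $2,696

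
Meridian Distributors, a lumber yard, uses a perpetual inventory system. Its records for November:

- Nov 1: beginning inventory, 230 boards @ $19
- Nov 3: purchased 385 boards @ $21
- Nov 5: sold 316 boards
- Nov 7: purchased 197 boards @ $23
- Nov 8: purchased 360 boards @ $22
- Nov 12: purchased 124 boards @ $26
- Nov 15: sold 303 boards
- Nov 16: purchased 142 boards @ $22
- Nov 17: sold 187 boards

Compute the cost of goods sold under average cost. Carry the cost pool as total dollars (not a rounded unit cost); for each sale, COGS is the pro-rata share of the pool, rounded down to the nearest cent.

After Nov 1: 230 on hand, pool $4,370.00 (≈ $19.0000 each)
After Nov 3: 615 on hand, pool $12,455.00 (≈ $20.2520 each)
Nov 5, sell 316: 316/615 × $12,455.00 → $6,399.64
After Nov 7: 496 on hand, pool $10,586.36 (≈ $21.3435 each)
After Nov 8: 856 on hand, pool $18,506.36 (≈ $21.6196 each)
After Nov 12: 980 on hand, pool $21,730.36 (≈ $22.1738 each)
Nov 15, sell 303: 303/980 × $21,730.36 → $6,718.67
After Nov 16: 819 on hand, pool $18,135.69 (≈ $22.1437 each)
Nov 17, sell 187: 187/819 × $18,135.69 → $4,140.87
Total COGS = $6,399.64 + $6,718.67 + $4,140.87 = $17,259.18
Ending inventory (cost pool remaining) = $13,994.82
Check: goods available $31,254.00 = COGS $17,259.18 + ending $13,994.82

COGS = $17,259.18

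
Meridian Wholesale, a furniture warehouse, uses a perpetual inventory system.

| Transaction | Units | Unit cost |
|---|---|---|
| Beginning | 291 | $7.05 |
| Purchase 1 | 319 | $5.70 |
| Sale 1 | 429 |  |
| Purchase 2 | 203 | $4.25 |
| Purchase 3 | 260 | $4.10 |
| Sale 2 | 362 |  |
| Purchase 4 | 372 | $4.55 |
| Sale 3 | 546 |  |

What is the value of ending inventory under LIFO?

Sale 1 (429) [LIFO — newest first]: 319 @ $5.70 + 110 @ $7.05 = $2,593.80
Sale 2 (362) [LIFO — newest first]: 260 @ $4.10 + 102 @ $4.25 = $1,499.50
Sale 3 (546) [LIFO — newest first]: 372 @ $4.55 + 101 @ $4.25 + 73 @ $7.05 = $2,636.50
Total COGS = $2,593.80 + $1,499.50 + $2,636.50 = $6,729.80
Ending inventory: 108 @ $7.05 = $761.40
Check: goods available $7,491.20 = COGS $6,729.80 + ending $761.40

Ending inventory = $761.40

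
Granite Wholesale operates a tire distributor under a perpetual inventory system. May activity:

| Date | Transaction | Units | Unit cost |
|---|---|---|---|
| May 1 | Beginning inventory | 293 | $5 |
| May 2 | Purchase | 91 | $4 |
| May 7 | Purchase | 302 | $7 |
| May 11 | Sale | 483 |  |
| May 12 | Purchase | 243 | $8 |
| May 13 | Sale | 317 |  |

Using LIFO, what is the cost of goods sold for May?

May 11, 483 sold [LIFO — newest first]: 302 @ $7 + 91 @ $4 + 90 @ $5 = $2,928
May 13, 317 sold [LIFO — newest first]: 243 @ $8 + 74 @ $5 = $2,314
Total COGS = $2,928 + $2,314 = $5,242
Ending inventory: 129 @ $5 = $645

COGS = $5,242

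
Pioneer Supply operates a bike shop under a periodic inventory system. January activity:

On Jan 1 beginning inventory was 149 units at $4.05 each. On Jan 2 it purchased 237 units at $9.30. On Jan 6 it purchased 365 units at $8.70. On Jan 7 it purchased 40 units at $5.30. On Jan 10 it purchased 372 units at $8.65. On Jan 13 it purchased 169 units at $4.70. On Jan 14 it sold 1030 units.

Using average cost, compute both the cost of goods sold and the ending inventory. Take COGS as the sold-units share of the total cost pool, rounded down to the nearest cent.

COGS = $7,892.91; ending inventory = $2,314.24

Jan 14, sell 1030: 1030/1332 × $10,207.15 → $7,892.91
Ending inventory (cost pool remaining) = $2,314.24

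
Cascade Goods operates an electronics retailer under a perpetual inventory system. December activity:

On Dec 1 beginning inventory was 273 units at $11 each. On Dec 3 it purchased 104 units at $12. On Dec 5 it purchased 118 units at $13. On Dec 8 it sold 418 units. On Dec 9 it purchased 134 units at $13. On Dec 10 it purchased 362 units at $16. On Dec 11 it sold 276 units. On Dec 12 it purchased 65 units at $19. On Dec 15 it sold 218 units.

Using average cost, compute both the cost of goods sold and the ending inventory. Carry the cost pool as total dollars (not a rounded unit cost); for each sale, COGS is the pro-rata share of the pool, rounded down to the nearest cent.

COGS = $12,323.79; ending inventory = $2,230.21

After Dec 1: 273 on hand, pool $3,003.00 (≈ $11.0000 each)
After Dec 3: 377 on hand, pool $4,251.00 (≈ $11.2759 each)
After Dec 5: 495 on hand, pool $5,785.00 (≈ $11.6869 each)
Dec 8, sell 418: 418/495 × $5,785.00 → $4,885.11
After Dec 9: 211 on hand, pool $2,641.89 (≈ $12.5208 each)
After Dec 10: 573 on hand, pool $8,433.89 (≈ $14.7188 each)
Dec 11, sell 276: 276/573 × $8,433.89 → $4,062.39
After Dec 12: 362 on hand, pool $5,606.50 (≈ $15.4876 each)
Dec 15, sell 218: 218/362 × $5,606.50 → $3,376.29
Total COGS = $4,885.11 + $4,062.39 + $3,376.29 = $12,323.79
Ending inventory (cost pool remaining) = $2,230.21
Check: goods available $14,554.00 = COGS $12,323.79 + ending $2,230.21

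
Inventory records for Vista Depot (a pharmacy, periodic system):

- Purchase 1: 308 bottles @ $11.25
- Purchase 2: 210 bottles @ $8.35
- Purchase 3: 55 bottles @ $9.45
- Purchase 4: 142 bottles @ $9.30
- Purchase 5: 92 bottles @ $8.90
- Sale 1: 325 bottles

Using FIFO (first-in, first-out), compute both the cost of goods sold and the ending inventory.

COGS = $3,606.95; ending inventory = $4,270.70

Sale 1 (325) [FIFO — oldest first]: 308 @ $11.25 + 17 @ $8.35 = $3,606.95
Ending inventory: 193 @ $8.35 + 55 @ $9.45 + 142 @ $9.30 + 92 @ $8.90 = $4,270.70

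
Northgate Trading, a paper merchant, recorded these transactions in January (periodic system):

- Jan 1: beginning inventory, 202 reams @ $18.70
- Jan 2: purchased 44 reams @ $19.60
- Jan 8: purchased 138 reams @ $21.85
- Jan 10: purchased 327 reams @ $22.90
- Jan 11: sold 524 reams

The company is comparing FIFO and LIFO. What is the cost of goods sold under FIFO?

FIFO COGS: 202 @ $18.70 + 44 @ $19.60 + 138 @ $21.85 + 140 @ $22.90 = $10,861.10
LIFO COGS: 327 @ $22.90 + 138 @ $21.85 + 44 @ $19.60 + 15 @ $18.70 = $11,646.50

COGS = $10,861.10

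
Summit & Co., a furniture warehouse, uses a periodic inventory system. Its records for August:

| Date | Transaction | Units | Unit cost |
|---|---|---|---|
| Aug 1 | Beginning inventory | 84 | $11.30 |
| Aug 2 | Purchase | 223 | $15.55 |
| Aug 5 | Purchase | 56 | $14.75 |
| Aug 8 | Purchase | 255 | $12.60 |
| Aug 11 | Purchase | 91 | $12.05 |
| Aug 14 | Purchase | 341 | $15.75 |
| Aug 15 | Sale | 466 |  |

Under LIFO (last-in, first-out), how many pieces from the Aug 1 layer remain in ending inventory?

Aug 15, 466 sold [LIFO — newest first]: 341 @ $15.75 + 91 @ $12.05 + 34 @ $12.60 = $6,895.70
Ending inventory: 84 @ $11.30 + 223 @ $15.55 + 56 @ $14.75 + 221 @ $12.60 = $8,027.45

84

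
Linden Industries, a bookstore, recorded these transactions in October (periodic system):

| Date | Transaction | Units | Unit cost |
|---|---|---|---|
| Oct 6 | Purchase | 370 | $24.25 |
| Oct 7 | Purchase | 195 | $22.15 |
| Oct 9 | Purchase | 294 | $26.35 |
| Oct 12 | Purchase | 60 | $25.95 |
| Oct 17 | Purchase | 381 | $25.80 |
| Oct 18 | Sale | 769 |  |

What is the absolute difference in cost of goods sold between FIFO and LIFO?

$1,219.65

FIFO COGS: 370 @ $24.25 + 195 @ $22.15 + 204 @ $26.35 = $18,667.15
LIFO COGS: 381 @ $25.80 + 60 @ $25.95 + 294 @ $26.35 + 34 @ $22.15 = $19,886.80
Difference = |$18,667.15 − $19,886.80| = $1,219.65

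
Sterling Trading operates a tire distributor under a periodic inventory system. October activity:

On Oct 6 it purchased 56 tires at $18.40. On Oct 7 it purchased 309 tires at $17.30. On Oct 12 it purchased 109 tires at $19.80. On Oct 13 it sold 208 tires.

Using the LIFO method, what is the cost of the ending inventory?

Ending inventory = $4,663.40

Oct 13, 208 sold [LIFO — newest first]: 109 @ $19.80 + 99 @ $17.30 = $3,870.90
Ending inventory: 56 @ $18.40 + 210 @ $17.30 = $4,663.40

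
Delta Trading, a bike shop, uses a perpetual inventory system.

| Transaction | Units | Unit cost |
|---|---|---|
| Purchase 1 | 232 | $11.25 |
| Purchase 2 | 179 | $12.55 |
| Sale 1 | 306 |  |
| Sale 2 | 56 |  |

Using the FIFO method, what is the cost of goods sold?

Sale 1 (306) [FIFO — oldest first]: 232 @ $11.25 + 74 @ $12.55 = $3,538.70
Sale 2 (56) [FIFO — oldest first]: 56 @ $12.55 = $702.80
Total COGS = $3,538.70 + $702.80 = $4,241.50
Ending inventory: 49 @ $12.55 = $614.95

COGS = $4,241.50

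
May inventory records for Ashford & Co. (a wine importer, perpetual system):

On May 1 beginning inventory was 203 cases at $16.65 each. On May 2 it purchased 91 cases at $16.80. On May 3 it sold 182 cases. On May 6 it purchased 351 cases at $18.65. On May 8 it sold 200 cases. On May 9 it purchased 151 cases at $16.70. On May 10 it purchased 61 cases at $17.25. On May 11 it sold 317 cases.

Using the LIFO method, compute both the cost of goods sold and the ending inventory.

COGS = $12,306.15; ending inventory = $2,722.70

May 3, 182 sold [LIFO — newest first]: 91 @ $16.80 + 91 @ $16.65 = $3,043.95
May 8, 200 sold [LIFO — newest first]: 200 @ $18.65 = $3,730.00
May 11, 317 sold [LIFO — newest first]: 61 @ $17.25 + 151 @ $16.70 + 105 @ $18.65 = $5,532.20
Total COGS = $3,043.95 + $3,730.00 + $5,532.20 = $12,306.15
Ending inventory: 112 @ $16.65 + 46 @ $18.65 = $2,722.70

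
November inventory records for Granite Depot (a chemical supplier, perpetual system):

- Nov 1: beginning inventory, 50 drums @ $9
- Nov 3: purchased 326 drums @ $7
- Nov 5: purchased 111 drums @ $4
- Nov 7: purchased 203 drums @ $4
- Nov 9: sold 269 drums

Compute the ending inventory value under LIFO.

Nov 9, 269 sold [LIFO — newest first]: 203 @ $4 + 66 @ $4 = $1,076
Ending inventory: 50 @ $9 + 326 @ $7 + 45 @ $4 = $2,912

Ending inventory = $2,912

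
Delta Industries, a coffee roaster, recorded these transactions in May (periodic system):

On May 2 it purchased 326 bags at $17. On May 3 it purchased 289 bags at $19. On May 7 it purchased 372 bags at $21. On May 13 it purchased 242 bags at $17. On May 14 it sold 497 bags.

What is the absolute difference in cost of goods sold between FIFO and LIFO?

$678

FIFO COGS: 326 @ $17 + 171 @ $19 = $8,791
LIFO COGS: 242 @ $17 + 255 @ $21 = $9,469
Difference = |$8,791 − $9,469| = $678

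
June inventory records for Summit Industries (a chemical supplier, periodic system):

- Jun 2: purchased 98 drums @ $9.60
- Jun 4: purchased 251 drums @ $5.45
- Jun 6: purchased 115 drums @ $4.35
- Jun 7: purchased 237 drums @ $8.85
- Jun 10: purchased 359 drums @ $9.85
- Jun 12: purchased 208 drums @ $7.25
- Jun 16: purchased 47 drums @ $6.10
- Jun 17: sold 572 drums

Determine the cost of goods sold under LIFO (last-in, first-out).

Jun 17, 572 sold [LIFO — newest first]: 47 @ $6.10 + 208 @ $7.25 + 317 @ $9.85 = $4,917.15
Ending inventory: 98 @ $9.60 + 251 @ $5.45 + 115 @ $4.35 + 237 @ $8.85 + 42 @ $9.85 = $5,320.15

COGS = $4,917.15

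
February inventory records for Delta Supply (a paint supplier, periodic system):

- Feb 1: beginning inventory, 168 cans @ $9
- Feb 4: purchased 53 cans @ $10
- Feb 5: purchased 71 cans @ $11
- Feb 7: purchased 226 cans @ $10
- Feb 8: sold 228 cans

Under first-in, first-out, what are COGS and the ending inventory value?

Feb 8, 228 sold [FIFO — oldest first]: 168 @ $9 + 53 @ $10 + 7 @ $11 = $2,119
Ending inventory: 64 @ $11 + 226 @ $10 = $2,964

COGS = $2,119; ending inventory = $2,964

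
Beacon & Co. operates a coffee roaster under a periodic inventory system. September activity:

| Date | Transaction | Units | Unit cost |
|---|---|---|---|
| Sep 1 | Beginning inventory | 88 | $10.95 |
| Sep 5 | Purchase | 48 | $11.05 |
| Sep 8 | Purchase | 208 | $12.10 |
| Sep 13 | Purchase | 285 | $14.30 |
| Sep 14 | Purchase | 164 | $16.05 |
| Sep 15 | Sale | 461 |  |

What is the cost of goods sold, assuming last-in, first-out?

COGS = $6,852.90

Sep 15, 461 sold [LIFO — newest first]: 164 @ $16.05 + 285 @ $14.30 + 12 @ $12.10 = $6,852.90
Ending inventory: 88 @ $10.95 + 48 @ $11.05 + 196 @ $12.10 = $3,865.60
Check: goods available $10,718.50 = COGS $6,852.90 + ending $3,865.60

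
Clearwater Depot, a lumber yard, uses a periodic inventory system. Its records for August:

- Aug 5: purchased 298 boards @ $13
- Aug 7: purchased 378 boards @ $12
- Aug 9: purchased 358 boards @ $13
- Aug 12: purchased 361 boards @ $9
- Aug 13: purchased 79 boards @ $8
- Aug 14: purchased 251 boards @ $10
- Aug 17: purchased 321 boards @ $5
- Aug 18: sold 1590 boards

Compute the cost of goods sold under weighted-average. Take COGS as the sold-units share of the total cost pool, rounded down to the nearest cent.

Aug 18, sell 1590: 1590/2046 × $21,060.00 → $16,366.27
Ending inventory (cost pool remaining) = $4,693.73

COGS = $16,366.27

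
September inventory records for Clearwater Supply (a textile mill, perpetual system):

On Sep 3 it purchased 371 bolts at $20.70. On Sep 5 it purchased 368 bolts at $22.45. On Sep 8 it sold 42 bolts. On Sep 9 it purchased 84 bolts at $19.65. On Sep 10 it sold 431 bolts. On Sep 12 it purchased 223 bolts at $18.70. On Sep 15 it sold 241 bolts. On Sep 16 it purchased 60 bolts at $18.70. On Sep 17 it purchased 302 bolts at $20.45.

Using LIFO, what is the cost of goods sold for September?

COGS = $14,889.60

Sep 8, 42 sold [LIFO — newest first]: 42 @ $22.45 = $942.90
Sep 10, 431 sold [LIFO — newest first]: 84 @ $19.65 + 326 @ $22.45 + 21 @ $20.70 = $9,404.00
Sep 15, 241 sold [LIFO — newest first]: 223 @ $18.70 + 18 @ $20.70 = $4,542.70
Total COGS = $942.90 + $9,404.00 + $4,542.70 = $14,889.60
Ending inventory: 332 @ $20.70 + 60 @ $18.70 + 302 @ $20.45 = $14,170.30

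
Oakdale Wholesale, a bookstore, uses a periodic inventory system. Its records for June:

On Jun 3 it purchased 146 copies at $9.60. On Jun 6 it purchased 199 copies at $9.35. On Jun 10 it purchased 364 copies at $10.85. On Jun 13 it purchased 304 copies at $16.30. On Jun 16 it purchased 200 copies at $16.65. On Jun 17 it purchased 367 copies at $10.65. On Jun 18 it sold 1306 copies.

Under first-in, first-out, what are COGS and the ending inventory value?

COGS = $16,487.30; ending inventory = $2,918.10

Jun 18, 1306 sold [FIFO — oldest first]: 146 @ $9.60 + 199 @ $9.35 + 364 @ $10.85 + 304 @ $16.30 + 200 @ $16.65 + 93 @ $10.65 = $16,487.30
Ending inventory: 274 @ $10.65 = $2,918.10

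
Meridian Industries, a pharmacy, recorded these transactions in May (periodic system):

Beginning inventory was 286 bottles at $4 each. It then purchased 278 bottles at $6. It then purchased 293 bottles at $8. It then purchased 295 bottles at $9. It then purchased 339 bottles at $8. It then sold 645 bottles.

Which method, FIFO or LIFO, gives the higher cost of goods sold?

LIFO

FIFO COGS: 286 @ $4 + 278 @ $6 + 81 @ $8 = $3,460
LIFO COGS: 339 @ $8 + 295 @ $9 + 11 @ $8 = $5,455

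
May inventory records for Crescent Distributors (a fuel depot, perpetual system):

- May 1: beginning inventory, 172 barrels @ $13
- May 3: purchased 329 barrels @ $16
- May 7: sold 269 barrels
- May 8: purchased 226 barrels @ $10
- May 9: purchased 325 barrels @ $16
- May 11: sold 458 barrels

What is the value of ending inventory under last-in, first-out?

Ending inventory = $4,126

May 7, 269 sold [LIFO — newest first]: 269 @ $16 = $4,304
May 11, 458 sold [LIFO — newest first]: 325 @ $16 + 133 @ $10 = $6,530
Total COGS = $4,304 + $6,530 = $10,834
Ending inventory: 172 @ $13 + 60 @ $16 + 93 @ $10 = $4,126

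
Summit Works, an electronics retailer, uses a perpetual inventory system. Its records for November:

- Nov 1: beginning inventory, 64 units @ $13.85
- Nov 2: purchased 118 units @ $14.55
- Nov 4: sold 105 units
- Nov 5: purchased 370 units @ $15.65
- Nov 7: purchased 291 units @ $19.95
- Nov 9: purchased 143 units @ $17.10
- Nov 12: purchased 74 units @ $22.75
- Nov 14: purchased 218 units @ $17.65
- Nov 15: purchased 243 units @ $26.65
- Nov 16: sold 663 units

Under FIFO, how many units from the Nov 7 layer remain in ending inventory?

75

Nov 4, 105 sold [FIFO — oldest first]: 64 @ $13.85 + 41 @ $14.55 = $1,482.95
Nov 16, 663 sold [FIFO — oldest first]: 77 @ $14.55 + 370 @ $15.65 + 216 @ $19.95 = $11,220.05
Total COGS = $1,482.95 + $11,220.05 = $12,703.00
Ending inventory: 75 @ $19.95 + 143 @ $17.10 + 74 @ $22.75 + 218 @ $17.65 + 243 @ $26.65 = $15,948.70
Check: goods available $28,651.70 = COGS $12,703.00 + ending $15,948.70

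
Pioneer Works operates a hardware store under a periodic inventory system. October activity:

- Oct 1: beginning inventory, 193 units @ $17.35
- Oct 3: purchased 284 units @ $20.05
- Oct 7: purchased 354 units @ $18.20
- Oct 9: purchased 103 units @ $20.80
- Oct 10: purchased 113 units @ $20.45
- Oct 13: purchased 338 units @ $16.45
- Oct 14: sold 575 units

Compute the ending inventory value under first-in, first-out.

Oct 14, 575 sold [FIFO — oldest first]: 193 @ $17.35 + 284 @ $20.05 + 98 @ $18.20 = $10,826.35
Ending inventory: 256 @ $18.20 + 103 @ $20.80 + 113 @ $20.45 + 338 @ $16.45 = $14,672.55

Ending inventory = $14,672.55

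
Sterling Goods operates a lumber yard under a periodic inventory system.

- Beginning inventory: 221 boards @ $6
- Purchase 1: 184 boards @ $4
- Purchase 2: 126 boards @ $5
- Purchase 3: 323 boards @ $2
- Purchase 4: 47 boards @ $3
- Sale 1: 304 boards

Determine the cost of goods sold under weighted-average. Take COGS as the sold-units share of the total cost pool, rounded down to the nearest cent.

Sale 1, sell 304: 304/901 × $3,479.00 → $1,173.82
Ending inventory (cost pool remaining) = $2,305.18

COGS = $1,173.82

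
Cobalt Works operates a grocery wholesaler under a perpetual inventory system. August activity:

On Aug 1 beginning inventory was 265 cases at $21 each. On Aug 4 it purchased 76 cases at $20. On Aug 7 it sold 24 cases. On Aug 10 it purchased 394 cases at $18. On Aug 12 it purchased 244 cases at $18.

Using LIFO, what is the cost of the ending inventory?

Aug 7, 24 sold [LIFO — newest first]: 24 @ $20 = $480
Ending inventory: 265 @ $21 + 52 @ $20 + 394 @ $18 + 244 @ $18 = $18,089

Ending inventory = $18,089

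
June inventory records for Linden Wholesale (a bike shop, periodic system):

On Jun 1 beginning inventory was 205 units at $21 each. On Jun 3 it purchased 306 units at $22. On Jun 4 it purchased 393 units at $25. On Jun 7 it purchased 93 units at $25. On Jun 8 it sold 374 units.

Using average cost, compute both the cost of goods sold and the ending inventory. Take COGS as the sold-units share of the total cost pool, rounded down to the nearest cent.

Jun 8, sell 374: 374/997 × $23,187.00 → $8,698.03
Ending inventory (cost pool remaining) = $14,488.97
Check: goods available $23,187.00 = COGS $8,698.03 + ending $14,488.97

COGS = $8,698.03; ending inventory = $14,488.97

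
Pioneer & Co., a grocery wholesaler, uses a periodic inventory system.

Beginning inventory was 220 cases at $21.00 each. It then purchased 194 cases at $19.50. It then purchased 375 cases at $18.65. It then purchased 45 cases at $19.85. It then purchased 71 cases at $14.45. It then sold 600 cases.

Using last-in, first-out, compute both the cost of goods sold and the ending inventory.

COGS = $11,038.45; ending inventory = $6,277.50

Sale 1 (600) [LIFO — newest first]: 71 @ $14.45 + 45 @ $19.85 + 375 @ $18.65 + 109 @ $19.50 = $11,038.45
Ending inventory: 220 @ $21.00 + 85 @ $19.50 = $6,277.50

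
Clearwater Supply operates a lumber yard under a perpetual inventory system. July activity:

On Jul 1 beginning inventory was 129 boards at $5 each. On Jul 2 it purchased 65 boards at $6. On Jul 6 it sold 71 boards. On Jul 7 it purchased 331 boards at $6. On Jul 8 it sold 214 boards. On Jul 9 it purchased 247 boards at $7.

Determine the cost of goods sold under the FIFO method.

Jul 6, 71 sold [FIFO — oldest first]: 71 @ $5 = $355
Jul 8, 214 sold [FIFO — oldest first]: 58 @ $5 + 65 @ $6 + 91 @ $6 = $1,226
Total COGS = $355 + $1,226 = $1,581
Ending inventory: 240 @ $6 + 247 @ $7 = $3,169
Check: goods available $4,750 = COGS $1,581 + ending $3,169

COGS = $1,581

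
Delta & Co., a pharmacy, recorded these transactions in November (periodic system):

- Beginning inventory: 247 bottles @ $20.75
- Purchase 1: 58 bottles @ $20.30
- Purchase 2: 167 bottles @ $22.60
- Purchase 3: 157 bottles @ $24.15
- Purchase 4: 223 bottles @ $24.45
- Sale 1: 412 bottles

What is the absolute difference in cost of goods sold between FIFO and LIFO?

FIFO COGS: 247 @ $20.75 + 58 @ $20.30 + 107 @ $22.60 = $8,720.85
LIFO COGS: 223 @ $24.45 + 157 @ $24.15 + 32 @ $22.60 = $9,967.10
Difference = |$8,720.85 − $9,967.10| = $1,246.25

$1,246.25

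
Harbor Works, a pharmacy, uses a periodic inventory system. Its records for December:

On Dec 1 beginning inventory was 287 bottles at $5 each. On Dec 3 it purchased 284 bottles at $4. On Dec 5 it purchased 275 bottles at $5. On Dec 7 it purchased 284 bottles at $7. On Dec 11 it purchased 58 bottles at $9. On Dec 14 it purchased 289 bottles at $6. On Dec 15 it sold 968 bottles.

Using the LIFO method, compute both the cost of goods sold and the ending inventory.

COGS = $5,867; ending inventory = $2,323

Dec 15, 968 sold [LIFO — newest first]: 289 @ $6 + 58 @ $9 + 284 @ $7 + 275 @ $5 + 62 @ $4 = $5,867
Ending inventory: 287 @ $5 + 222 @ $4 = $2,323
Check: goods available $8,190 = COGS $5,867 + ending $2,323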